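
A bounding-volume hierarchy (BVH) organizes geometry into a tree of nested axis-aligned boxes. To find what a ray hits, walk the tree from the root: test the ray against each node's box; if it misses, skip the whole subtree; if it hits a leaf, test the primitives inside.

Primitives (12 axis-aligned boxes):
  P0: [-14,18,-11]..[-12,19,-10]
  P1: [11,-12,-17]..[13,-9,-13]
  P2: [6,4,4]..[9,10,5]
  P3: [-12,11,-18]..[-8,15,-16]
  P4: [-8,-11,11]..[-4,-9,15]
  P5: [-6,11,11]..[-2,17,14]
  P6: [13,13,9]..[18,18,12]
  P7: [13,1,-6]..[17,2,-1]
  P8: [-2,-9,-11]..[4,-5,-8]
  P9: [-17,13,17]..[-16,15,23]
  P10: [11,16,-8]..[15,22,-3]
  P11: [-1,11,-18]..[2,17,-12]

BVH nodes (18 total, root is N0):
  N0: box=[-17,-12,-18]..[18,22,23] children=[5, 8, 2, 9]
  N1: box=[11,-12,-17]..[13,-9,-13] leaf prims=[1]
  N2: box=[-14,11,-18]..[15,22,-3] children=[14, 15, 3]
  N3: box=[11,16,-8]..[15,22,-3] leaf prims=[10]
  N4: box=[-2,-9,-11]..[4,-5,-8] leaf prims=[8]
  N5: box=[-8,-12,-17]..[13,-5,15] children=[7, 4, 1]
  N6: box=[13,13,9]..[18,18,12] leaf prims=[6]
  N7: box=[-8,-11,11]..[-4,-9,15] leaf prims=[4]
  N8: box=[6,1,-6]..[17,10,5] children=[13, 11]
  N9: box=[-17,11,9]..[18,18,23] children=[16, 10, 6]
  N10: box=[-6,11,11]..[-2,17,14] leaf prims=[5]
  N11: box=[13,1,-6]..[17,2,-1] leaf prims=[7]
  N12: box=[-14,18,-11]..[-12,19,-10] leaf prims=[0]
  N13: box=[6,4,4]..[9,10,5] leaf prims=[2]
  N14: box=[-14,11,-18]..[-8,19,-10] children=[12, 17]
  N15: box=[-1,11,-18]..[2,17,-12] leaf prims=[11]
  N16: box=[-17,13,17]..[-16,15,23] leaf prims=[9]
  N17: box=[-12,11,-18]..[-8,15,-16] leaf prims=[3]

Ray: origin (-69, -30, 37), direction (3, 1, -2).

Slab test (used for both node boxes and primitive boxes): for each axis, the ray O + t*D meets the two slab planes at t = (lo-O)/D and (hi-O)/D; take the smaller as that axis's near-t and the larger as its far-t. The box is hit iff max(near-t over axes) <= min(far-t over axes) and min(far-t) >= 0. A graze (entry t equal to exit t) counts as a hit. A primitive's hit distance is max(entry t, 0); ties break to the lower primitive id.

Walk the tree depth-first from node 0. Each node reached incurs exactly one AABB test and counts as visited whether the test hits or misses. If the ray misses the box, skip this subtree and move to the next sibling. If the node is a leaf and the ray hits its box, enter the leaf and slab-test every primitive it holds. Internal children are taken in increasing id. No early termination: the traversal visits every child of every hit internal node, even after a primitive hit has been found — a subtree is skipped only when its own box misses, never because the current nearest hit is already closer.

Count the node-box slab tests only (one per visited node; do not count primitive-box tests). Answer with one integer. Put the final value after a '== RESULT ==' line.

Traverse from the root:
N0 x:[52/3,29] y:[18,52] z:[7,55/2] -> hit [18,55/2], descend [2, 5, 8, 9]
  N2 x:[55/3,28] y:[41,52] z:[20,55/2] -> miss, prune
  N5 x:[61/3,82/3] y:[18,25] z:[11,27] -> hit [61/3,25], descend [1, 4, 7]
    N1 x:[80/3,82/3] y:[18,21] z:[25,27] -> miss, prune
    N4 x:[67/3,73/3] y:[21,25] z:[45/2,24] -> hit [45/2,24] leaf, test {P8@t=45/2}
    N7 x:[61/3,65/3] y:[19,21] z:[11,13] -> miss, prune
  N8 x:[25,86/3] y:[31,40] z:[16,43/2] -> miss, prune
  N9 x:[52/3,29] y:[41,48] z:[7,14] -> miss, prune

order=[0, 2, 5, 1, 4, 7, 8, 9]  |boxes|=8  |leaves|=1  hit=P8

== RESULT ==
8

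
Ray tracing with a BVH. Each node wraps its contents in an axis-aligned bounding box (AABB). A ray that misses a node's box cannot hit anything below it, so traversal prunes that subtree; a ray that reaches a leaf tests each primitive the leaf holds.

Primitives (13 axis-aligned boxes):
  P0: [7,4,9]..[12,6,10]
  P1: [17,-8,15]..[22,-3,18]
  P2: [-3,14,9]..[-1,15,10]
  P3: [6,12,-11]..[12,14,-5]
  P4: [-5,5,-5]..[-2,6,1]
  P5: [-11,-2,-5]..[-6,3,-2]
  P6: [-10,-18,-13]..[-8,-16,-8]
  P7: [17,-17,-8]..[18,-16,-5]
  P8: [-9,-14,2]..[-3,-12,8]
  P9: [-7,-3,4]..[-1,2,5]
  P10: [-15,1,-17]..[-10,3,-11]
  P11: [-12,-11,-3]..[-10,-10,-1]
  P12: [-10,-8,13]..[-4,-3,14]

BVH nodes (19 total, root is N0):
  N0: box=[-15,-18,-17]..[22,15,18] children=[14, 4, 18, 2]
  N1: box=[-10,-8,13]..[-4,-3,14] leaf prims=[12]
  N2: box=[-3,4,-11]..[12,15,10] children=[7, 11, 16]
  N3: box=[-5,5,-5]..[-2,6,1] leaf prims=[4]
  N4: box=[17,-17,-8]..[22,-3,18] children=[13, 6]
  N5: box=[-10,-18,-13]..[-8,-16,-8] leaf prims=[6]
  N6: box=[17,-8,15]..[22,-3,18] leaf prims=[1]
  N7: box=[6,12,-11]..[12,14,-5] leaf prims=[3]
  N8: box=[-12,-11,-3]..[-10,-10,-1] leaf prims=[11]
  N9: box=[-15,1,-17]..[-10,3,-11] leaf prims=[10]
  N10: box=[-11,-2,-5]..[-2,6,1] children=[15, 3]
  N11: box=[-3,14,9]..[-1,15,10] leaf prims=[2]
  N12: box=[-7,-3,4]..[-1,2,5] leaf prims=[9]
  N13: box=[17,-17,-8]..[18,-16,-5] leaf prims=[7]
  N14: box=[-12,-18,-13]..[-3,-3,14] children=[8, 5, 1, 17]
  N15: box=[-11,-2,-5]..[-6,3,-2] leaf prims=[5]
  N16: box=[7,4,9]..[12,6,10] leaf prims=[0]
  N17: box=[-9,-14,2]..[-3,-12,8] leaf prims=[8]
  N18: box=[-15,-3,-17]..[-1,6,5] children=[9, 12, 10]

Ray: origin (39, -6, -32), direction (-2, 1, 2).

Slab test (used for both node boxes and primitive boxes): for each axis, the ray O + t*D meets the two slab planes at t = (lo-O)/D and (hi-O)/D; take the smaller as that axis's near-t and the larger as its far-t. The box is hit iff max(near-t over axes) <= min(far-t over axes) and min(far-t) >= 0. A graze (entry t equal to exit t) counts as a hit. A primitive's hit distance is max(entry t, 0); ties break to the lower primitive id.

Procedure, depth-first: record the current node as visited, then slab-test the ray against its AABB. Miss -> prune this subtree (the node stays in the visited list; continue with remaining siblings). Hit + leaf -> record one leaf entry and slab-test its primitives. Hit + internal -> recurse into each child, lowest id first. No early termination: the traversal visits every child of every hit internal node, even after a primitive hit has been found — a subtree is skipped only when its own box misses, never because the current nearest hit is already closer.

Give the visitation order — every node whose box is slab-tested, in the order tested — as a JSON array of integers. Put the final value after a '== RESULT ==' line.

Traverse from the root:
N0 x:[17/2,27] y:[-12,21] z:[15/2,25] -> hit [17/2,21], descend [2, 4, 14, 18]
  N2 x:[27/2,21] y:[10,21] z:[21/2,21] -> hit [27/2,21], descend [7, 11, 16]
    N7 x:[27/2,33/2] y:[18,20] z:[21/2,27/2] -> miss, prune
    N11 x:[20,21] y:[20,21] z:[41/2,21] -> hit [41/2,21] leaf, test {P2@t=41/2}
    N16 x:[27/2,16] y:[10,12] z:[41/2,21] -> miss, prune
  N4 x:[17/2,11] y:[-11,3] z:[12,25] -> miss, prune
  N14 x:[21,51/2] y:[-12,3] z:[19/2,23] -> miss, prune
  N18 x:[20,27] y:[3,12] z:[15/2,37/2] -> miss, prune

Visited [0, 2, 7, 11, 16, 4, 14, 18]. Tests: 8 box, 1 leaf. Nearest: P2.

== RESULT ==
[0, 2, 7, 11, 16, 4, 14, 18]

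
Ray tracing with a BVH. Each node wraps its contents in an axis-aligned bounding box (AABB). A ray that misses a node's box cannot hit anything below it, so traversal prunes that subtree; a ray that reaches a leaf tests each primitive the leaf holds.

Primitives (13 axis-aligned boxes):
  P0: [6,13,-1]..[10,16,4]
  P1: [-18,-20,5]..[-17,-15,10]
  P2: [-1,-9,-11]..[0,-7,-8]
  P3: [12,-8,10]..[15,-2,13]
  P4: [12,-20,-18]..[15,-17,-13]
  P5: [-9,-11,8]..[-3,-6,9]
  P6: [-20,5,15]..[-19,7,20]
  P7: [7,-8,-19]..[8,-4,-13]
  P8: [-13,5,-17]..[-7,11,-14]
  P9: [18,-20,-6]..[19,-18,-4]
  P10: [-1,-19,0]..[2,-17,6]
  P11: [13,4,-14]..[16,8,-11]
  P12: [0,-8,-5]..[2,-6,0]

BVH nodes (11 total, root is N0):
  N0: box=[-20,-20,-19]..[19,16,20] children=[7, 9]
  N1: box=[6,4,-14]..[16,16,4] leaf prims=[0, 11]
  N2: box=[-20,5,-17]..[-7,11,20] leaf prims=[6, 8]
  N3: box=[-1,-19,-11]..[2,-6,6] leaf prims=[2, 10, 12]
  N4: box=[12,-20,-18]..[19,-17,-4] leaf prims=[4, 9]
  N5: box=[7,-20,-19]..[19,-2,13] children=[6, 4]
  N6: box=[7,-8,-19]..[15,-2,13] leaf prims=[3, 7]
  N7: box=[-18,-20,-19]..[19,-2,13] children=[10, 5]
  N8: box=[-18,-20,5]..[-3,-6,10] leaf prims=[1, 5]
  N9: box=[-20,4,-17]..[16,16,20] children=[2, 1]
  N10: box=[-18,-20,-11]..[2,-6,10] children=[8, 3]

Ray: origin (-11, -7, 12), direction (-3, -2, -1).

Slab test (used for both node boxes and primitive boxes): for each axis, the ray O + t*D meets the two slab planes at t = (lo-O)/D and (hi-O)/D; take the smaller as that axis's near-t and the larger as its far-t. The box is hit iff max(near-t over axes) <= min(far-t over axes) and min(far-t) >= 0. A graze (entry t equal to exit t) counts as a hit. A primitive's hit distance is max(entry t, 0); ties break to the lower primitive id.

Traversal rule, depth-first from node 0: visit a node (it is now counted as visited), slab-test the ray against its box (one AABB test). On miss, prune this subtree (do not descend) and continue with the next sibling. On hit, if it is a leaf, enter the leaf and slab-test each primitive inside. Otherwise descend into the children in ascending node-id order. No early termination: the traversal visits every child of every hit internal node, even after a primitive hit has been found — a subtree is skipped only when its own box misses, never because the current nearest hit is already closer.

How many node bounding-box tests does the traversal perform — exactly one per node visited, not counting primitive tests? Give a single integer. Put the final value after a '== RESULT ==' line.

Trace the traversal:
N0 x:[-10,3] y:[-23/2,13/2] z:[-8,31] -> hit [-8,3], descend [7, 9]
  N7 x:[-10,7/3] y:[-5/2,13/2] z:[-1,31] -> hit [-1,7/3], descend [5, 10]
    N5 x:[-10,-6] y:[-5/2,13/2] z:[-1,31] -> miss, prune
    N10 x:[-13/3,7/3] y:[-1/2,13/2] z:[2,23] -> hit [2,7/3], descend [3, 8]
      N3 x:[-13/3,-10/3] y:[-1/2,6] z:[6,23] -> miss, prune
      N8 x:[-8/3,7/3] y:[-1/2,13/2] z:[2,7] -> hit [2,7/3] leaf, test {P1(miss), P5(miss)}
  N9 x:[-9,3] y:[-23/2,-11/2] z:[-8,29] -> miss, prune

7 AABB tests over nodes [0, 7, 5, 10, 3, 8, 9]; 1 leaf entered; closest miss.

== RESULT ==
7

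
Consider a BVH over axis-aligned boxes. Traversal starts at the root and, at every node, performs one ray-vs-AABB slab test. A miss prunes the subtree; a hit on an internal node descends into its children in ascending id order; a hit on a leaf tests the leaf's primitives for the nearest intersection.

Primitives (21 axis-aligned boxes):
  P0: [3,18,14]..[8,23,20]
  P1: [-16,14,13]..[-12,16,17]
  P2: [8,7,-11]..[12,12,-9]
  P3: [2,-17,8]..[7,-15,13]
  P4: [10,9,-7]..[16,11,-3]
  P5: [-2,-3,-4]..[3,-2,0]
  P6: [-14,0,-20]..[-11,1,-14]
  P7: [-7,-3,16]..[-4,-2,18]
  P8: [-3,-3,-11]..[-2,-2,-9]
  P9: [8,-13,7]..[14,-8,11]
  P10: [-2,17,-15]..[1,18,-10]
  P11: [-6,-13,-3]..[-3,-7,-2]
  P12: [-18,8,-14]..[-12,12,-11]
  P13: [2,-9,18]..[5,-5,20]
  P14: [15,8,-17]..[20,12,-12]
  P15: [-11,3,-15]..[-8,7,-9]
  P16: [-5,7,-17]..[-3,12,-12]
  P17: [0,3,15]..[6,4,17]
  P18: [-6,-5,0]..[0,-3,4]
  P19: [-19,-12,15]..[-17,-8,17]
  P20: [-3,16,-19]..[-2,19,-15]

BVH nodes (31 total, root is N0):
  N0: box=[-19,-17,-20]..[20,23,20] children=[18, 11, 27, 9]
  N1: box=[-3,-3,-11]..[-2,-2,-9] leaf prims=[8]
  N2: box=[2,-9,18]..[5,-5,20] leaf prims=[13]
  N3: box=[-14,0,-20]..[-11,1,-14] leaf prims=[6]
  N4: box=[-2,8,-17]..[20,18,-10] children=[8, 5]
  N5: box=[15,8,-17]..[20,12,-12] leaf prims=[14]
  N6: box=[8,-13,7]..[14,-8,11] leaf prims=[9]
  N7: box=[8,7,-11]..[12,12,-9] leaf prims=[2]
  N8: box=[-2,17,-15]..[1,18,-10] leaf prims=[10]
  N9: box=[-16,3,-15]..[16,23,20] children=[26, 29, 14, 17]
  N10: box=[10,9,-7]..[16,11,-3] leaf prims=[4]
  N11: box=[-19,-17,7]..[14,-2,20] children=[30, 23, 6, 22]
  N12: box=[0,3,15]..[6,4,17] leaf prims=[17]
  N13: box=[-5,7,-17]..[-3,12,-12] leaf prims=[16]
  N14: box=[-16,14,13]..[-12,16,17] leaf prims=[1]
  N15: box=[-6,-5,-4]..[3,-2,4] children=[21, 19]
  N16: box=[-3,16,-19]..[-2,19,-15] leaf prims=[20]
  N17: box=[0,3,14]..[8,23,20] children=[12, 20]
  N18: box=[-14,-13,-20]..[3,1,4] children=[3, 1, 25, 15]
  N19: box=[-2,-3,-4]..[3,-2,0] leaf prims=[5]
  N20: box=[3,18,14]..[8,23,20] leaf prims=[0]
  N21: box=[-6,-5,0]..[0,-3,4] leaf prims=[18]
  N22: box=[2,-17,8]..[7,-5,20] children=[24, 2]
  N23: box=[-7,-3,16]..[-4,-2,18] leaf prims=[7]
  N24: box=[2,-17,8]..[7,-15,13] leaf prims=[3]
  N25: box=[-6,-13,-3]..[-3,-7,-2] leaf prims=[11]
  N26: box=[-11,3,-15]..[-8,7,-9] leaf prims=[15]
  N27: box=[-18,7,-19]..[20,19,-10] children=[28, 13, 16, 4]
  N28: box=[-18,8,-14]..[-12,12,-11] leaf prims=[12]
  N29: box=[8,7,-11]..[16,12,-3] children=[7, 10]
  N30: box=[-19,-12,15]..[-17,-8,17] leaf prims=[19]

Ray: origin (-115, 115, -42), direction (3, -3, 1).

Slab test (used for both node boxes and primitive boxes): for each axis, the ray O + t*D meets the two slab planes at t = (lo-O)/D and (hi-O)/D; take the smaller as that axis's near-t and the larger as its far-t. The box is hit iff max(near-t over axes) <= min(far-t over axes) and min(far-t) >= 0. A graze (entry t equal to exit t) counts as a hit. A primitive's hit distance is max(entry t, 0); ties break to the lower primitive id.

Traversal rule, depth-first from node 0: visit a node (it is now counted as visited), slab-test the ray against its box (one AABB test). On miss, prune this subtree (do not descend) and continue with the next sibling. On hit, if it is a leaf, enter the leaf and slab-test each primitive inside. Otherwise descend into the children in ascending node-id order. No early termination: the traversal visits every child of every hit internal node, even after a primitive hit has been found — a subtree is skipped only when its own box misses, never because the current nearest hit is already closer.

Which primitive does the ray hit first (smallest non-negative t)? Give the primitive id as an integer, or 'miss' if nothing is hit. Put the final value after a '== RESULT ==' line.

Traverse from the root:
N0 x:[32,45] y:[92/3,44] z:[22,62] -> hit [32,44], descend [9, 11, 18, 27]
  N9 x:[33,131/3] y:[92/3,112/3] z:[27,62] -> hit [33,112/3], descend [14, 17, 26, 29]
    N14 x:[33,103/3] y:[33,101/3] z:[55,59] -> miss, prune
    N17 x:[115/3,41] y:[92/3,112/3] z:[56,62] -> miss, prune
    N26 x:[104/3,107/3] y:[36,112/3] z:[27,33] -> miss, prune
    N29 x:[41,131/3] y:[103/3,36] z:[31,39] -> miss, prune
  N11 x:[32,43] y:[39,44] z:[49,62] -> miss, prune
  N18 x:[101/3,118/3] y:[38,128/3] z:[22,46] -> hit [38,118/3], descend [1, 3, 15, 25]
    N1 x:[112/3,113/3] y:[39,118/3] z:[31,33] -> miss, prune
    N3 x:[101/3,104/3] y:[38,115/3] z:[22,28] -> miss, prune
    N15 x:[109/3,118/3] y:[39,40] z:[38,46] -> hit [39,118/3], descend [19, 21]
      N19 x:[113/3,118/3] y:[39,118/3] z:[38,42] -> hit [39,118/3] leaf, test {P5@t=39}
      N21 x:[109/3,115/3] y:[118/3,40] z:[42,46] -> miss, prune
    N25 x:[109/3,112/3] y:[122/3,128/3] z:[39,40] -> miss, prune
  N27 x:[97/3,45] y:[32,36] z:[23,32] -> miss, prune

Summary -> nodes [0, 9, 14, 17, 26, 29, 11, 18, 1, 3, 15, 19, 21, 25, 27]; box-tests=15; leaf-entries=1; first=P5

== RESULT ==
5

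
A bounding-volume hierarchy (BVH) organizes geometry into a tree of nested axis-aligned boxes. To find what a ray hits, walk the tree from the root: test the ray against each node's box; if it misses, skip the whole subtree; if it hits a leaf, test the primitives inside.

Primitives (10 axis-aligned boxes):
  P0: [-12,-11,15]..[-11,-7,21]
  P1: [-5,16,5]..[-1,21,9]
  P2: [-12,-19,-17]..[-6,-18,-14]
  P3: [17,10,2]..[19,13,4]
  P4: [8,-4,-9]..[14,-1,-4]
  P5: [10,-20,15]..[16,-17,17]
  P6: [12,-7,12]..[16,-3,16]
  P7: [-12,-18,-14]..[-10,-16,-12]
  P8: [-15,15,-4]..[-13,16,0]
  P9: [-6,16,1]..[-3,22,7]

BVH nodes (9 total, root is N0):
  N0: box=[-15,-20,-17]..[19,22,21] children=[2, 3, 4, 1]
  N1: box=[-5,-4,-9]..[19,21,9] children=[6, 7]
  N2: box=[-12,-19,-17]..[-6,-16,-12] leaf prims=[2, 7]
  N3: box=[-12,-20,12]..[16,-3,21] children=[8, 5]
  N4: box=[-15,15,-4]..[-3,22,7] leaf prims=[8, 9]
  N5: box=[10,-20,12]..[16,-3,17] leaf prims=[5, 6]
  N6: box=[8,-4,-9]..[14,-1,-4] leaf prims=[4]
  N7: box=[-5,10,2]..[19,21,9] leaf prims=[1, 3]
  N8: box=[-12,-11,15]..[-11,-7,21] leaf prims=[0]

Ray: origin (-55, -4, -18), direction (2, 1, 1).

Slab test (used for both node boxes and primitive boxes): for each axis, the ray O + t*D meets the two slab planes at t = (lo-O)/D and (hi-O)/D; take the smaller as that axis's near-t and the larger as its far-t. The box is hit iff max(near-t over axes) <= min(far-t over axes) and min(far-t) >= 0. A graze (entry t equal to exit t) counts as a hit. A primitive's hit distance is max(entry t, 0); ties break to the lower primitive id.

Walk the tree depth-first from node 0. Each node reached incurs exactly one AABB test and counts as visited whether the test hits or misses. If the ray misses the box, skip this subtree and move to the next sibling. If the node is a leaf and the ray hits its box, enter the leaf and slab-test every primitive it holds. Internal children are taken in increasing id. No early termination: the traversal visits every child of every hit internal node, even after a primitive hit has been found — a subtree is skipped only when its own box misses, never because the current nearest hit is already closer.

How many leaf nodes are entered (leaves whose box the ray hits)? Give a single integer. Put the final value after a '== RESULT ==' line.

Trace the traversal:
N0 x:[20,37] y:[-16,26] z:[1,39] -> hit [20,26], descend [1, 2, 3, 4]
  N1 x:[25,37] y:[0,25] z:[9,27] -> hit [25,25], descend [6, 7]
    N6 x:[63/2,69/2] y:[0,3] z:[9,14] -> miss, prune
    N7 x:[25,37] y:[14,25] z:[20,27] -> hit [25,25] leaf, test {P1@t=25, P3(miss)}
  N2 x:[43/2,49/2] y:[-15,-12] z:[1,6] -> miss, prune
  N3 x:[43/2,71/2] y:[-16,1] z:[30,39] -> miss, prune
  N4 x:[20,26] y:[19,26] z:[14,25] -> hit [20,25] leaf, test {P8(miss), P9@t=49/2}

7 AABB tests over nodes [0, 1, 6, 7, 2, 3, 4]; 2 leaves entered; closest P9.

== RESULT ==
2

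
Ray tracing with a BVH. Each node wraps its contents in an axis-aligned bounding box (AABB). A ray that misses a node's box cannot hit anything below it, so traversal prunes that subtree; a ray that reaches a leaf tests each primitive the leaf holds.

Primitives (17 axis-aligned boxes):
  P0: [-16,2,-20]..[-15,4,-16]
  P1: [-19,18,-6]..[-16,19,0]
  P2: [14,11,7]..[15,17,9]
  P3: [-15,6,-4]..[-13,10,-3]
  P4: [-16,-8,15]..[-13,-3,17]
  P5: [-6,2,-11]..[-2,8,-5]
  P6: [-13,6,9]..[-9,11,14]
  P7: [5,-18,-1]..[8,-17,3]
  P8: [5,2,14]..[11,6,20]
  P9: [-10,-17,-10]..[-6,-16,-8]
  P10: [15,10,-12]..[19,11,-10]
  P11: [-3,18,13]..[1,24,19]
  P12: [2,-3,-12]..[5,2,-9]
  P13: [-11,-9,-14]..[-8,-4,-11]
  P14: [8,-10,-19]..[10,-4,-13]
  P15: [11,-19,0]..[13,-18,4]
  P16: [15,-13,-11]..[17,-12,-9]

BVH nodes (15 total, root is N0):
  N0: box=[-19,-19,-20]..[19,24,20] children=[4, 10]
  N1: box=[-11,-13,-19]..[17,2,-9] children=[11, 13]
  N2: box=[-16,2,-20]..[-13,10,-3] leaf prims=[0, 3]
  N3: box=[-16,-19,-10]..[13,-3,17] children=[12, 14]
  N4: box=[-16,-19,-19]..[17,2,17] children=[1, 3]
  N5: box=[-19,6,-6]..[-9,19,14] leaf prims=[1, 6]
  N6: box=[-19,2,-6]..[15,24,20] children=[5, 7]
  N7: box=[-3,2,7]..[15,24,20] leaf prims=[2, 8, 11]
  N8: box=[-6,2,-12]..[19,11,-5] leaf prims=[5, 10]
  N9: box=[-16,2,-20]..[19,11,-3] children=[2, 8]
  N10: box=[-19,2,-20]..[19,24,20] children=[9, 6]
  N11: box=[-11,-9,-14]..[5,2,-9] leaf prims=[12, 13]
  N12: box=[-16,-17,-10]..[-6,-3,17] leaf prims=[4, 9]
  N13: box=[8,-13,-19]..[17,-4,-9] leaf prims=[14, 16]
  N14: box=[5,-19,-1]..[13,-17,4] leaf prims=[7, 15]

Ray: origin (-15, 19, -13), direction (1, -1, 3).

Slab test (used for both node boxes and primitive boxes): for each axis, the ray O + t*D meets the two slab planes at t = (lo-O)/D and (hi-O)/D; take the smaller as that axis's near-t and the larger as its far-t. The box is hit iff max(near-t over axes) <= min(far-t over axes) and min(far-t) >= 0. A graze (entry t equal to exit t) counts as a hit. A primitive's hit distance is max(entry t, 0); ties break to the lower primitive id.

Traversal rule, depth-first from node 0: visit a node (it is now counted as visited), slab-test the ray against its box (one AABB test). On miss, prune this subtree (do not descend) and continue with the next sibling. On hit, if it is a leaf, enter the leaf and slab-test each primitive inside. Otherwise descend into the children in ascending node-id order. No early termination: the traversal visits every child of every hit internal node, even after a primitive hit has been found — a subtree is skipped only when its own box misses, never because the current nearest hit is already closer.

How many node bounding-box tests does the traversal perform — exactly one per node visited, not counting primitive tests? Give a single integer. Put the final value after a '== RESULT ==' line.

Trace the traversal:
N0 x:[-4,34] y:[-5,38] z:[-7/3,11] -> hit [-7/3,11], descend [4, 10]
  N4 x:[-1,32] y:[17,38] z:[-2,10] -> miss, prune
  N10 x:[-4,34] y:[-5,17] z:[-7/3,11] -> hit [-7/3,11], descend [6, 9]
    N6 x:[-4,30] y:[-5,17] z:[7/3,11] -> hit [7/3,11], descend [5, 7]
      N5 x:[-4,6] y:[0,13] z:[7/3,9] -> hit [7/3,6] leaf, test {P1(miss), P6(miss)}
      N7 x:[12,30] y:[-5,17] z:[20/3,11] -> miss, prune
    N9 x:[-1,34] y:[8,17] z:[-7/3,10/3] -> miss, prune

Visited [0, 4, 10, 6, 5, 7, 9]. Tests: 7 box, 1 leaf. Nearest: miss.

== RESULT ==
7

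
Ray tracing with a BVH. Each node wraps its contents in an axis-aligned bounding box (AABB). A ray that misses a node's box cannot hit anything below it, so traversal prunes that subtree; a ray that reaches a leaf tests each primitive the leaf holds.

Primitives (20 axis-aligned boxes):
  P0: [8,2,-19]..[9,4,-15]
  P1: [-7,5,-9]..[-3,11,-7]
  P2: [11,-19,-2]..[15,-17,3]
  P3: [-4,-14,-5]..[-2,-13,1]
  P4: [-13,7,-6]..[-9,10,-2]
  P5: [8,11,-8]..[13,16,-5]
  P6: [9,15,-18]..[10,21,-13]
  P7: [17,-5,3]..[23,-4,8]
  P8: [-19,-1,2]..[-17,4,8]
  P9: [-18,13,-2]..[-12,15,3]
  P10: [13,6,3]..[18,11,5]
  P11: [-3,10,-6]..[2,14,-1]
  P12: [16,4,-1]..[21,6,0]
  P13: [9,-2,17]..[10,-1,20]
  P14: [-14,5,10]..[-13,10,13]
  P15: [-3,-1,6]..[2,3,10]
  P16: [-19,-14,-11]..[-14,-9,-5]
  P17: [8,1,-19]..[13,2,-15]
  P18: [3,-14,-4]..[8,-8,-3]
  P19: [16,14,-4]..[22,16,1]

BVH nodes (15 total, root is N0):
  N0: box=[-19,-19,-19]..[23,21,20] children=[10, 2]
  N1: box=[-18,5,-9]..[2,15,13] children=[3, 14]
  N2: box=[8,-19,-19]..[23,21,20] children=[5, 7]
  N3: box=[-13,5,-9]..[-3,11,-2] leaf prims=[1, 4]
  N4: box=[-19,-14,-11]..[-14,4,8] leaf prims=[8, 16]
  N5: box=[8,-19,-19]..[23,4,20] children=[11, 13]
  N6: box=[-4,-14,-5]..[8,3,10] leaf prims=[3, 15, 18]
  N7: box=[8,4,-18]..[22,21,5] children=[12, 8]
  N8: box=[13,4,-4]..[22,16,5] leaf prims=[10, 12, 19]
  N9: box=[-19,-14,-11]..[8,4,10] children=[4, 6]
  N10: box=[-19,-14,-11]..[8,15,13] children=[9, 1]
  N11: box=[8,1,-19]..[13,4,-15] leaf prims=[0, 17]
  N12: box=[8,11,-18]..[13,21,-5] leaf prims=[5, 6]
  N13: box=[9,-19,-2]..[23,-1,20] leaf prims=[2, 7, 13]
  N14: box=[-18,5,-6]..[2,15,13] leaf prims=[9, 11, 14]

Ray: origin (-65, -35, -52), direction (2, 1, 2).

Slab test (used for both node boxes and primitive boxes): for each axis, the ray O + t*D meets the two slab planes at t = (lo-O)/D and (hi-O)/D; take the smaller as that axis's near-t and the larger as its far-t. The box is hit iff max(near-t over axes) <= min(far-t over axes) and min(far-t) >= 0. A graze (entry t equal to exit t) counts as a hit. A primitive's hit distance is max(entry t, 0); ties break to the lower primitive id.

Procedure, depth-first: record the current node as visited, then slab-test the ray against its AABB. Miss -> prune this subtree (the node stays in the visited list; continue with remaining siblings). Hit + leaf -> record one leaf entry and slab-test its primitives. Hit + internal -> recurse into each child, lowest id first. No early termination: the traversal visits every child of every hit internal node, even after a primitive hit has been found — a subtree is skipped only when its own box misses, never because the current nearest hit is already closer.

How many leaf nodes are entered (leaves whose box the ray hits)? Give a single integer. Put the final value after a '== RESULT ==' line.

Walk:
N0 x:[23,44] y:[16,56] z:[33/2,36] -> hit [23,36], descend [2, 10]
  N2 x:[73/2,44] y:[16,56] z:[33/2,36] -> miss, prune
  N10 x:[23,73/2] y:[21,50] z:[41/2,65/2] -> hit [23,65/2], descend [1, 9]
    N1 x:[47/2,67/2] y:[40,50] z:[43/2,65/2] -> miss, prune
    N9 x:[23,73/2] y:[21,39] z:[41/2,31] -> hit [23,31], descend [4, 6]
      N4 x:[23,51/2] y:[21,39] z:[41/2,30] -> hit [23,51/2] leaf, test {P8(miss), P16@t=23}
      N6 x:[61/2,73/2] y:[21,38] z:[47/2,31] -> hit [61/2,31] leaf, test {P3(miss), P15(miss), P18(miss)}

order=[0, 2, 10, 1, 9, 4, 6]  |boxes|=7  |leaves|=2  hit=P16

== RESULT ==
2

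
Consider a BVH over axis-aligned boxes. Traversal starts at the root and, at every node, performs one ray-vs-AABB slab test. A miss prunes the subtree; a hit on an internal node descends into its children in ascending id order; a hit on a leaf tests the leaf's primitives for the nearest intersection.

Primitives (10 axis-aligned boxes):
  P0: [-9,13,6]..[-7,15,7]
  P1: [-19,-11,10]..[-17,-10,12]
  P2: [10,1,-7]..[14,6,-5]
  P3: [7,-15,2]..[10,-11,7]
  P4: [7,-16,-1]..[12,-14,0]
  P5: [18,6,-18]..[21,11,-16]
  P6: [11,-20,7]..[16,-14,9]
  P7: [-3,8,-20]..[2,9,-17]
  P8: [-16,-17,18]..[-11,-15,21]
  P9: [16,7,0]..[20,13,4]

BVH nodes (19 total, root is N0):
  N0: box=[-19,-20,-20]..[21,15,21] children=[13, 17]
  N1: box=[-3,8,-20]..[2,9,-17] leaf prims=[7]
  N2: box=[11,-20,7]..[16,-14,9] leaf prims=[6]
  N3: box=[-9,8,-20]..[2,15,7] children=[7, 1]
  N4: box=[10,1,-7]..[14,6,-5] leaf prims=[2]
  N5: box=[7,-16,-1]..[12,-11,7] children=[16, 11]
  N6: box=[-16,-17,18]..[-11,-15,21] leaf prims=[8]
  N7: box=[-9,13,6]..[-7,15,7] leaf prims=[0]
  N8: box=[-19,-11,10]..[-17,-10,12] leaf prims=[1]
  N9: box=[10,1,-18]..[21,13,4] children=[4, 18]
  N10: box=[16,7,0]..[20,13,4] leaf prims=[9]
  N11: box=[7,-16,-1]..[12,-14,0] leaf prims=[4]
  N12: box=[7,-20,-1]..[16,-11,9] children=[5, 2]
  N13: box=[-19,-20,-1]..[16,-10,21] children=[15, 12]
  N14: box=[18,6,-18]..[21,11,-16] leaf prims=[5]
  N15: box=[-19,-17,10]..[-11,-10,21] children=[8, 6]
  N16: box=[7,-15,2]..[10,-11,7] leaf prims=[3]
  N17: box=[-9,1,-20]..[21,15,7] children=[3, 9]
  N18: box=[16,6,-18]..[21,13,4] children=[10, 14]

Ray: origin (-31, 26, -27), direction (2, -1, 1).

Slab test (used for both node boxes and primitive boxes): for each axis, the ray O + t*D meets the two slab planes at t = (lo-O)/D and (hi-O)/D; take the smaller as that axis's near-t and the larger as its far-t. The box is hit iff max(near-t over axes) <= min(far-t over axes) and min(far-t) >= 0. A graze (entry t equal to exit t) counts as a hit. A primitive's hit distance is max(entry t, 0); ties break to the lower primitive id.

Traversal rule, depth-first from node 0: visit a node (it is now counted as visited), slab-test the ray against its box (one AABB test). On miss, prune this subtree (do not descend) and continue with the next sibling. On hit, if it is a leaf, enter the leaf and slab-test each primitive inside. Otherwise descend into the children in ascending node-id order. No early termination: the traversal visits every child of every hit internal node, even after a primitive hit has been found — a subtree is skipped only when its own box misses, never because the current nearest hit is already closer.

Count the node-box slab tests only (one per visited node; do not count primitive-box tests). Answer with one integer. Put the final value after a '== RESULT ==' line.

Trace the traversal:
N0 x:[6,26] y:[11,46] z:[7,48] -> hit [11,26], descend [13, 17]
  N13 x:[6,47/2] y:[36,46] z:[26,48] -> miss, prune
  N17 x:[11,26] y:[11,25] z:[7,34] -> hit [11,25], descend [3, 9]
    N3 x:[11,33/2] y:[11,18] z:[7,34] -> hit [11,33/2], descend [1, 7]
      N1 x:[14,33/2] y:[17,18] z:[7,10] -> miss, prune
      N7 x:[11,12] y:[11,13] z:[33,34] -> miss, prune
    N9 x:[41/2,26] y:[13,25] z:[9,31] -> hit [41/2,25], descend [4, 18]
      N4 x:[41/2,45/2] y:[20,25] z:[20,22] -> hit [41/2,22] leaf, test {P2@t=41/2}
      N18 x:[47/2,26] y:[13,20] z:[9,31] -> miss, prune

Summary -> nodes [0, 13, 17, 3, 1, 7, 9, 4, 18]; box-tests=9; leaf-entries=1; first=P2

== RESULT ==
9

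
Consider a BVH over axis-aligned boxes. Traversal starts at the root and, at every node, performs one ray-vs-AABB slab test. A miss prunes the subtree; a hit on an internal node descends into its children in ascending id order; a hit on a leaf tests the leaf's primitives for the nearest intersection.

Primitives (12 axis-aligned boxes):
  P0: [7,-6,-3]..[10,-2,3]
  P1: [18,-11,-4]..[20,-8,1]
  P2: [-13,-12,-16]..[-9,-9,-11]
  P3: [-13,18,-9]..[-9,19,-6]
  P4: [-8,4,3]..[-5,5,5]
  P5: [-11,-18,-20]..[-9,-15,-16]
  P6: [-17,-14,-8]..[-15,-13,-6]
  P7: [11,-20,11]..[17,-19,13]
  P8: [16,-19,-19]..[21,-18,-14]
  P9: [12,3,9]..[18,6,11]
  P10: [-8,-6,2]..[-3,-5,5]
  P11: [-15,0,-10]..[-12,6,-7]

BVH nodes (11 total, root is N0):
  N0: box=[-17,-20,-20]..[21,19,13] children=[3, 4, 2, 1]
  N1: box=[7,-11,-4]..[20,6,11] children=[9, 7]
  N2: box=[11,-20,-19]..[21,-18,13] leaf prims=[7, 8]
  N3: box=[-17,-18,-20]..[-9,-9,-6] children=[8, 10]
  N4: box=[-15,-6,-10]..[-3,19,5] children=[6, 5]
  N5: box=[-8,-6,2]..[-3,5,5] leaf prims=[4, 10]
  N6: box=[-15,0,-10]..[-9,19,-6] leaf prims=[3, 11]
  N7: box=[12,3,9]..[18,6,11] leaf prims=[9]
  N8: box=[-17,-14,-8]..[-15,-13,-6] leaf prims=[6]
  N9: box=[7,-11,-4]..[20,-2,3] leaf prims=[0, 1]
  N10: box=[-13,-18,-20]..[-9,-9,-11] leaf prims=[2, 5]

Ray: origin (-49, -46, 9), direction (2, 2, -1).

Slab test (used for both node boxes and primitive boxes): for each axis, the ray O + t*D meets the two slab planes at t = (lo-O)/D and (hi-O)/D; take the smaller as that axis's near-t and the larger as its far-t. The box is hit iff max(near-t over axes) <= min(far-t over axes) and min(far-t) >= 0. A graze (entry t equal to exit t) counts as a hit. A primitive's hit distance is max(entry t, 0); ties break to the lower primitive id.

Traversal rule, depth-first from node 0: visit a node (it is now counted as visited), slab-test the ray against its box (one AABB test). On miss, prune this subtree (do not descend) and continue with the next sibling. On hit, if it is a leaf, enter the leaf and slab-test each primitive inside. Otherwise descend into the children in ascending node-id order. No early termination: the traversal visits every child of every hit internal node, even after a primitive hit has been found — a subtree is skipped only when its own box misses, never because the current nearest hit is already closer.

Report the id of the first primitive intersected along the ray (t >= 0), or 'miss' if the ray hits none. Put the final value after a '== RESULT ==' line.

Traverse from the root:
N0 x:[16,35] y:[13,65/2] z:[-4,29] -> hit [16,29], descend [1, 2, 3, 4]
  N1 x:[28,69/2] y:[35/2,26] z:[-2,13] -> miss, prune
  N2 x:[30,35] y:[13,14] z:[-4,28] -> miss, prune
  N3 x:[16,20] y:[14,37/2] z:[15,29] -> hit [16,37/2], descend [8, 10]
    N8 x:[16,17] y:[16,33/2] z:[15,17] -> hit [16,33/2] leaf, test {P6@t=16}
    N10 x:[18,20] y:[14,37/2] z:[20,29] -> miss, prune
  N4 x:[17,23] y:[20,65/2] z:[4,19] -> miss, prune

order=[0, 1, 2, 3, 8, 10, 4]  |boxes|=7  |leaves|=1  hit=P6

== RESULT ==
6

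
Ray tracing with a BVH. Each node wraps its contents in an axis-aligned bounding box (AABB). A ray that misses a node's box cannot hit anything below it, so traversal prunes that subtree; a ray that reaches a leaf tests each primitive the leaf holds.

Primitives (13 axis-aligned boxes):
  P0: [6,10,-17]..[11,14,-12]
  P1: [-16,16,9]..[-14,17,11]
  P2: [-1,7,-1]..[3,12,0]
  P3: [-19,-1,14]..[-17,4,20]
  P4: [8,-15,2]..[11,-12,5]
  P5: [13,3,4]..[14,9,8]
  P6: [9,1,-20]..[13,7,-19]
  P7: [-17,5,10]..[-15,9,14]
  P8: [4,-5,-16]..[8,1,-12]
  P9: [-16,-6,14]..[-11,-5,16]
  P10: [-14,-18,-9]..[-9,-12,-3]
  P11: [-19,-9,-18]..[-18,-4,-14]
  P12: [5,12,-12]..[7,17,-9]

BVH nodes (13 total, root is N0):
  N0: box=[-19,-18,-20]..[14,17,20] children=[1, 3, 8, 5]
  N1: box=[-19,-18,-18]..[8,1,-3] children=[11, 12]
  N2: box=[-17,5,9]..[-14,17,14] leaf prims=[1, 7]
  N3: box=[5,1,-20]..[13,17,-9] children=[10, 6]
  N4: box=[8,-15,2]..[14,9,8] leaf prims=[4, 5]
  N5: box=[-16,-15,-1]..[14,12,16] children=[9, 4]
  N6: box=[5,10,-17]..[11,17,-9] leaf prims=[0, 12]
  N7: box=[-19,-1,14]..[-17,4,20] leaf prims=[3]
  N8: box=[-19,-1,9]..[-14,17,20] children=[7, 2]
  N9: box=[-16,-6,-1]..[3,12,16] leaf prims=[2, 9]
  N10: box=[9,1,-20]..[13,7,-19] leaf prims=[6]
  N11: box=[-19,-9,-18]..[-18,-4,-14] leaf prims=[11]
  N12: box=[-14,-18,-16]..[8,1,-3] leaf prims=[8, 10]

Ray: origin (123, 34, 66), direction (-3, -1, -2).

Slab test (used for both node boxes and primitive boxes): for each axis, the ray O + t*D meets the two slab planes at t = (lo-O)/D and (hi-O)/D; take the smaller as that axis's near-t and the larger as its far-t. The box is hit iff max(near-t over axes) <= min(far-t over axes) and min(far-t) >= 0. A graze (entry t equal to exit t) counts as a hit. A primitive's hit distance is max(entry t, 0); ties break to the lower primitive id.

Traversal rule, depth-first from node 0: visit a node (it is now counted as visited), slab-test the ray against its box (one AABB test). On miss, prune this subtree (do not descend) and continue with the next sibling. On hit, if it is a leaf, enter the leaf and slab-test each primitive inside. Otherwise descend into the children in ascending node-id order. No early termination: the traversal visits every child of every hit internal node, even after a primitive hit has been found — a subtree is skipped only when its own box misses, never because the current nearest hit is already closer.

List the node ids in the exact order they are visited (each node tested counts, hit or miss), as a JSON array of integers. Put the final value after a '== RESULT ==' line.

Traverse from the root:
N0 x:[109/3,142/3] y:[17,52] z:[23,43] -> hit [109/3,43], descend [1, 3, 5, 8]
  N1 x:[115/3,142/3] y:[33,52] z:[69/2,42] -> hit [115/3,42], descend [11, 12]
    N11 x:[47,142/3] y:[38,43] z:[40,42] -> miss, prune
    N12 x:[115/3,137/3] y:[33,52] z:[69/2,41] -> hit [115/3,41] leaf, test {P8@t=39, P10(miss)}
  N3 x:[110/3,118/3] y:[17,33] z:[75/2,43] -> miss, prune
  N5 x:[109/3,139/3] y:[22,49] z:[25,67/2] -> miss, prune
  N8 x:[137/3,142/3] y:[17,35] z:[23,57/2] -> miss, prune

Summary -> nodes [0, 1, 11, 12, 3, 5, 8]; box-tests=7; leaf-entries=1; first=P8

== RESULT ==
[0, 1, 11, 12, 3, 5, 8]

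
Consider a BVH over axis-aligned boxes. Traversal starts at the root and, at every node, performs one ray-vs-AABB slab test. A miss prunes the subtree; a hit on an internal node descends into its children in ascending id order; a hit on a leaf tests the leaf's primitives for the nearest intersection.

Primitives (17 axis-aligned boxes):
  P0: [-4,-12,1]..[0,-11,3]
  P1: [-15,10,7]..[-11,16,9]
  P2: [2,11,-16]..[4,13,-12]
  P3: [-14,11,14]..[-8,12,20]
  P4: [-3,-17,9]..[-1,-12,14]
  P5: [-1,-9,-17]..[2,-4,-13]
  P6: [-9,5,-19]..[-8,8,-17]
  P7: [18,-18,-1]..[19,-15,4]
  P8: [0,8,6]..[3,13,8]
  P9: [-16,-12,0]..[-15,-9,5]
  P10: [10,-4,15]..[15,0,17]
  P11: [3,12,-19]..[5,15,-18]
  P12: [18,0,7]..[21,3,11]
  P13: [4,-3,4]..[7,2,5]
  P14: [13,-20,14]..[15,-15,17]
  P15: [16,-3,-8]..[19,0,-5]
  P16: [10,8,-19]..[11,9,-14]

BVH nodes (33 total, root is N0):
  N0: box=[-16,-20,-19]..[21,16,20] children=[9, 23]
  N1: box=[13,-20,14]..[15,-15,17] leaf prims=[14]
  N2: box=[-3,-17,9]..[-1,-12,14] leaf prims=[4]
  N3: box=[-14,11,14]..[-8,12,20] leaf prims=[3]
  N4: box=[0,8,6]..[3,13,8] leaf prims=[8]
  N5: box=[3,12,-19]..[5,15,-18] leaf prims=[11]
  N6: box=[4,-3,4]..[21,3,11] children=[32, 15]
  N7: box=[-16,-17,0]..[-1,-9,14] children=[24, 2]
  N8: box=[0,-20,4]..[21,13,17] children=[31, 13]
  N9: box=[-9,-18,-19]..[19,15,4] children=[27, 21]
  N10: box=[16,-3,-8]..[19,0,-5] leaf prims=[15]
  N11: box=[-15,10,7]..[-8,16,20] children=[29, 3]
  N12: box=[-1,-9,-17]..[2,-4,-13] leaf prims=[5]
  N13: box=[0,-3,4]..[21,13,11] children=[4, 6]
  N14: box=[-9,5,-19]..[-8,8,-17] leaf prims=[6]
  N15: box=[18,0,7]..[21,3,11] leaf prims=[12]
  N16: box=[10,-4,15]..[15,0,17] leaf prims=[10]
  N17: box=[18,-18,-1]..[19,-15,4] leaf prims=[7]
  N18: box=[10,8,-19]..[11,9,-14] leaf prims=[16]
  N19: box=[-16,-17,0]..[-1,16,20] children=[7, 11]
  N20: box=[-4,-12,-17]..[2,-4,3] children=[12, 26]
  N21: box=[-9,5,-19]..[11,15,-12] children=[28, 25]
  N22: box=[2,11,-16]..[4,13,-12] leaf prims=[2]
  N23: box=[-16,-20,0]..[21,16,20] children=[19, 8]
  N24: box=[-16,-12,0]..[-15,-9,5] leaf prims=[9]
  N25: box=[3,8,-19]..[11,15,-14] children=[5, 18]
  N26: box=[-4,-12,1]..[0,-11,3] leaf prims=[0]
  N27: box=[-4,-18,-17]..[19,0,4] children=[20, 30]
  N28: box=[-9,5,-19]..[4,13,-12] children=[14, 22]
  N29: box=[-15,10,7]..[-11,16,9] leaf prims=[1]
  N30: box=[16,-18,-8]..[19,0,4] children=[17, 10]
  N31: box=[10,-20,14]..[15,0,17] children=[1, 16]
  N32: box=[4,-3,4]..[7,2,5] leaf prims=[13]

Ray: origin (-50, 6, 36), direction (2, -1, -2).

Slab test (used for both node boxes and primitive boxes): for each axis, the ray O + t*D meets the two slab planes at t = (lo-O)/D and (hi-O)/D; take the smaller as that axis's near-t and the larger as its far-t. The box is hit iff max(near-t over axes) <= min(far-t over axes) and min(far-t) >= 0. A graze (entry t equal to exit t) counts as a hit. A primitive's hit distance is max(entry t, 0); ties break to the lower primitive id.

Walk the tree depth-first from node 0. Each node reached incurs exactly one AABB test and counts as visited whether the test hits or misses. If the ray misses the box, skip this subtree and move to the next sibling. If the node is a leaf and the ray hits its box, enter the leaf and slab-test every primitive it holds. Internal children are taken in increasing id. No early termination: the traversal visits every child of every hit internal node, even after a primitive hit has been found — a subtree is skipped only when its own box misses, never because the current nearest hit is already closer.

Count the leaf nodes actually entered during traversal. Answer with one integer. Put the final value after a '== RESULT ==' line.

Walk:
N0 x:[17,71/2] y:[-10,26] z:[8,55/2] -> hit [17,26], descend [9, 23]
  N9 x:[41/2,69/2] y:[-9,24] z:[16,55/2] -> hit [41/2,24], descend [21, 27]
    N21 x:[41/2,61/2] y:[-9,1] z:[24,55/2] -> miss, prune
    N27 x:[23,69/2] y:[6,24] z:[16,53/2] -> hit [23,24], descend [20, 30]
      N20 x:[23,26] y:[10,18] z:[33/2,53/2] -> miss, prune
      N30 x:[33,69/2] y:[6,24] z:[16,22] -> miss, prune
  N23 x:[17,71/2] y:[-10,26] z:[8,18] -> hit [17,18], descend [8, 19]
    N8 x:[25,71/2] y:[-7,26] z:[19/2,16] -> miss, prune
    N19 x:[17,49/2] y:[-10,23] z:[8,18] -> hit [17,18], descend [7, 11]
      N7 x:[17,49/2] y:[15,23] z:[11,18] -> hit [17,18], descend [2, 24]
        N2 x:[47/2,49/2] y:[18,23] z:[11,27/2] -> miss, prune
        N24 x:[17,35/2] y:[15,18] z:[31/2,18] -> hit [17,35/2] leaf, test {P9@t=17}
      N11 x:[35/2,21] y:[-10,-4] z:[8,29/2] -> miss, prune

Summary -> nodes [0, 9, 21, 27, 20, 30, 23, 8, 19, 7, 2, 24, 11]; box-tests=13; leaf-entries=1; first=P9

== RESULT ==
1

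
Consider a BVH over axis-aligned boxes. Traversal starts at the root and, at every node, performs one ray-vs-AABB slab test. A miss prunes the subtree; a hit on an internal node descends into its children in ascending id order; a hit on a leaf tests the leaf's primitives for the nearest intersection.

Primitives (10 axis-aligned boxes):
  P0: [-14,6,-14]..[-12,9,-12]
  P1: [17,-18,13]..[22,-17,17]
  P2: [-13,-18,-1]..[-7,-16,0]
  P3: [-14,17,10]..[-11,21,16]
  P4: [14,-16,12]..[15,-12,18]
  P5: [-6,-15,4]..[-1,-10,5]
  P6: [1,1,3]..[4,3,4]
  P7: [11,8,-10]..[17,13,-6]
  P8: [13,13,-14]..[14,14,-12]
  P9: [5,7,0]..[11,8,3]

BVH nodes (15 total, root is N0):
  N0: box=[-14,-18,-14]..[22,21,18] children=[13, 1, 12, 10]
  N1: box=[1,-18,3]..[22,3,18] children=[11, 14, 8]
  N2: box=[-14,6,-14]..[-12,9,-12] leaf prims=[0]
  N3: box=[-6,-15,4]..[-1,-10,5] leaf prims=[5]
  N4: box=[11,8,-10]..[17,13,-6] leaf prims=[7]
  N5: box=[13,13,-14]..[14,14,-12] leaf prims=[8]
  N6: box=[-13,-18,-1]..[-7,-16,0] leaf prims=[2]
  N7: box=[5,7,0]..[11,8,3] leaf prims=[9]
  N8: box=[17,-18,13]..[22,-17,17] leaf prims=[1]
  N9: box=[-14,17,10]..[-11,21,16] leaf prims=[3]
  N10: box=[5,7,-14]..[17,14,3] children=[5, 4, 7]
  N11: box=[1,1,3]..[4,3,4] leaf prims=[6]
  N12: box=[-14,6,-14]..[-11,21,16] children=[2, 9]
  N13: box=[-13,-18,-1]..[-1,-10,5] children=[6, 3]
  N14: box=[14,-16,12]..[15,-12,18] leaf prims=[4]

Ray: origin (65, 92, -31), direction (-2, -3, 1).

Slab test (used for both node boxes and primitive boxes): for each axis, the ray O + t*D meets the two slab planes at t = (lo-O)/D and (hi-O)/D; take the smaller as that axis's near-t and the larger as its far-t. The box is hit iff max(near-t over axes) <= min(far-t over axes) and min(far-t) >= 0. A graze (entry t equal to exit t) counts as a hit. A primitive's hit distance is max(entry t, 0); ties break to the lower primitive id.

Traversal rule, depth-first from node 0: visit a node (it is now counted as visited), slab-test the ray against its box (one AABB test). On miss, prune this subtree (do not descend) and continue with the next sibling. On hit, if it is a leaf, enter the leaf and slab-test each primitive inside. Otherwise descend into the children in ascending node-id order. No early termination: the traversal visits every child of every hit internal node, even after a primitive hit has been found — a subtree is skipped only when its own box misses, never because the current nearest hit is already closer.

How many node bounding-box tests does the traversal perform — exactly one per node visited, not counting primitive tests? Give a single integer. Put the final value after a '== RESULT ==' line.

Trace the traversal:
N0 x:[43/2,79/2] y:[71/3,110/3] z:[17,49] -> hit [71/3,110/3], descend [1, 10, 12, 13]
  N1 x:[43/2,32] y:[89/3,110/3] z:[34,49] -> miss, prune
  N10 x:[24,30] y:[26,85/3] z:[17,34] -> hit [26,85/3], descend [4, 5, 7]
    N4 x:[24,27] y:[79/3,28] z:[21,25] -> miss, prune
    N5 x:[51/2,26] y:[26,79/3] z:[17,19] -> miss, prune
    N7 x:[27,30] y:[28,85/3] z:[31,34] -> miss, prune
  N12 x:[38,79/2] y:[71/3,86/3] z:[17,47] -> miss, prune
  N13 x:[33,39] y:[34,110/3] z:[30,36] -> hit [34,36], descend [3, 6]
    N3 x:[33,71/2] y:[34,107/3] z:[35,36] -> hit [35,71/2] leaf, test {P5@t=35}
    N6 x:[36,39] y:[36,110/3] z:[30,31] -> miss, prune

Visited [0, 1, 10, 4, 5, 7, 12, 13, 3, 6]. Tests: 10 box, 1 leaf. Nearest: P5.

== RESULT ==
10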